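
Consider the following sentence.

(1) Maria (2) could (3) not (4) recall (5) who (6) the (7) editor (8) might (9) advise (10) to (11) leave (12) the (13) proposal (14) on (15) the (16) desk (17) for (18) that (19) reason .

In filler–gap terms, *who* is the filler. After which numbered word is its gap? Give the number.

Underlying clause: The editor might advise who to leave the proposal on the desk for that reason.
The filler 'who' is interpreted as the direct object of 'advise'. Wh-movement fronts it, leaving a gap right after 'advise':
Maria could not recall who the editor might advise ___ to leave the proposal on the desk for that reason.
'advise' is word 9.

9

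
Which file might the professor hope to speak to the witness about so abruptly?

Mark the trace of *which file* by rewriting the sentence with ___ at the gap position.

Which file might the professor hope to speak to the witness about ___ so abruptly?

Pre-movement form: The professor might hope to speak to the witness about which file so abruptly.
'which file' functions as the object of the preposition 'about'. The gap is right after 'about'.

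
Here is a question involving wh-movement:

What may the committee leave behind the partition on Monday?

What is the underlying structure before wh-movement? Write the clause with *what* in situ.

The committee may leave what behind the partition on Monday.

'what' functions as the direct object of 'leave'. Wh-movement fronts it, leaving a gap right after 'leave':
What may the committee leave ___ behind the partition on Monday?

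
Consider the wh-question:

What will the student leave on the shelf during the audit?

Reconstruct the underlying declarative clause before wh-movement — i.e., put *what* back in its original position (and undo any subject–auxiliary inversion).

The student will leave what on the shelf during the audit.

'what' functions as the direct object of 'leave'. Wh-movement fronts it, leaving a gap right after 'leave':
What will the student leave ___ on the shelf during the audit?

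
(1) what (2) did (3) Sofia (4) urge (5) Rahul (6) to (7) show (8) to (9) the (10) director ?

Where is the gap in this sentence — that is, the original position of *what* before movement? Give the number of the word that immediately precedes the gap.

In situ: Sofia did urge Rahul to show what to the director.
'what' functions as the direct object of 'show'. Wh-movement fronts it, leaving a gap right after 'show':
What did Sofia urge Rahul to show ___ to the director?
'show' is word 7.

7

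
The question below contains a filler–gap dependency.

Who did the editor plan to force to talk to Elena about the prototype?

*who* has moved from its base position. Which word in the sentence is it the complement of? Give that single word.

force

Underlying clause: The editor did plan to force who to talk to Elena about the prototype.
The filler 'who' is interpreted as the direct object of 'force'. Fronting leaves a gap immediately after 'force':
Who did the editor plan to force ___ to talk to Elena about the prototype?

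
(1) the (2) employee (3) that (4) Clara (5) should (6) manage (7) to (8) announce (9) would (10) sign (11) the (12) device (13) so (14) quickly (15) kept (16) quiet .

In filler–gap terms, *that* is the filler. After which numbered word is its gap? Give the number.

8

The filler 'that' is interpreted as the subject of the clause embedded under 'announce'. It moves to the left edge, and the trace sits right after 'announce':
The employee that Clara should manage to announce ___ would sign the device so quickly kept quiet.
'announce' is word 8.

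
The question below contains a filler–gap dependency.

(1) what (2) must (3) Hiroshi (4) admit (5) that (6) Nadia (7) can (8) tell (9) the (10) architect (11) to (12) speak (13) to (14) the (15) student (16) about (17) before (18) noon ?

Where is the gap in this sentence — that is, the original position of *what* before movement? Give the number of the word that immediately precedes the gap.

16

In situ: Hiroshi must admit that Nadia can tell the architect to speak to the student about what before noon.
'what' functions as the object of the preposition 'about'. Fronting leaves a gap immediately after 'about':
What must Hiroshi admit that Nadia can tell the architect to speak to the student about ___ before noon?
'about' is word 16.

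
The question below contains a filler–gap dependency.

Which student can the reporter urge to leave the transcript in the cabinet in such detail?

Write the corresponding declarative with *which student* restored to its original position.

The filler 'which student' is interpreted as the direct object of 'urge'. Wh-movement fronts it, leaving a gap right after 'urge':
Which student can the reporter urge ___ to leave the transcript in the cabinet in such detail?

The reporter can urge which student to leave the transcript in the cabinet in such detail.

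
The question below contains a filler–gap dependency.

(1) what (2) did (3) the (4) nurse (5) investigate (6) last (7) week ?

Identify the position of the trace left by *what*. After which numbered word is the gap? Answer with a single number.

5

Pre-movement form: The nurse did investigate what last week.
'what' is the direct object of 'investigate'. Wh-movement fronts it, leaving a gap right after 'investigate':
What did the nurse investigate ___ last week?
'investigate' is word 5.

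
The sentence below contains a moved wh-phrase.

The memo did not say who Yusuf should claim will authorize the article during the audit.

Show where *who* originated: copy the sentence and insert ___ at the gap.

The memo did not say who Yusuf should claim ___ will authorize the article during the audit.

Underlying clause: Yusuf should claim who will authorize the article during the audit.
'who' is the subject of the clause embedded under 'claim'. The gap is right after 'claim'.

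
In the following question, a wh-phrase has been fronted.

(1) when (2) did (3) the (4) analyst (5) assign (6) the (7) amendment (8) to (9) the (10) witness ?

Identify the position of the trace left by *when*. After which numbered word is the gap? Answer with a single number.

10

Underlying clause: The analyst did assign the amendment to the witness when.
The filler 'when' is interpreted as the temporal adjunct. Wh-movement fronts it, leaving a gap right after 'witness':
When did the analyst assign the amendment to the witness ___?
'witness' is word 10.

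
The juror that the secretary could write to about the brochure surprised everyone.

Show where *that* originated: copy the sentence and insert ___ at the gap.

'that' is the object of the preposition 'to'. The gap is right after 'to'.

The juror that the secretary could write to ___ about the brochure surprised everyone.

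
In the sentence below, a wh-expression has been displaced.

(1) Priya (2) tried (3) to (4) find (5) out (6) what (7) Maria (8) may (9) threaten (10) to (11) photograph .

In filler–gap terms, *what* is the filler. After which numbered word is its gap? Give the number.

11

In situ: Maria may threaten to photograph what.
'what' functions as the direct object of 'photograph'. It moves to the left edge, and the trace sits right after 'photograph':
Priya tried to find out what Maria may threaten to photograph ___.
'photograph' is word 11.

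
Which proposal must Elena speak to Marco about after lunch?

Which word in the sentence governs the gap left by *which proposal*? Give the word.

Underlying clause: Elena must speak to Marco about which proposal after lunch.
The filler 'which proposal' is interpreted as the object of the preposition 'about'. It moves to the left edge, and the trace sits right after 'about':
Which proposal must Elena speak to Marco about ___ after lunch?

about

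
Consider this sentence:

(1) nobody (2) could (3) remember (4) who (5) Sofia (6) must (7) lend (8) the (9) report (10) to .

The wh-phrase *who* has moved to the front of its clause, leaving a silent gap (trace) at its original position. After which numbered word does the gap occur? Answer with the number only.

10

Pre-movement form: Sofia must lend the report to who.
The filler 'who' is interpreted as the object of the preposition 'to' (recipient of 'lend'). Wh-movement fronts it, leaving a gap right after 'to':
Nobody could remember who Sofia must lend the report to ___.
'to' is word 10.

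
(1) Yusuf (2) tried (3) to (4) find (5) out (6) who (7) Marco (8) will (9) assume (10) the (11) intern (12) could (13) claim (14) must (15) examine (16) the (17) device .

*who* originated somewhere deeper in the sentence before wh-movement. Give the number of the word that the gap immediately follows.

13

Underlying clause: Marco will assume the intern could claim who must examine the device.
'who' functions as the subject of the clause embedded under 'claim'. Wh-movement fronts it, leaving a gap right after 'claim':
Yusuf tried to find out who Marco will assume the intern could claim ___ must examine the device.
'claim' is word 13.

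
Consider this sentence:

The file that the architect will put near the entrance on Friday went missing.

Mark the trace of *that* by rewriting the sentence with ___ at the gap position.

'that' is the direct object of 'put'. The gap is right after 'put'.

The file that the architect will put ___ near the entrance on Friday went missing.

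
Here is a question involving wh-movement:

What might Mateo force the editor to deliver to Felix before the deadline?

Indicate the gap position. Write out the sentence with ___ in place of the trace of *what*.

What might Mateo force the editor to deliver ___ to Felix before the deadline?

Pre-movement form: Mateo might force the editor to deliver what to Felix before the deadline.
'what' functions as the direct object of 'deliver'. The gap is right after 'deliver'.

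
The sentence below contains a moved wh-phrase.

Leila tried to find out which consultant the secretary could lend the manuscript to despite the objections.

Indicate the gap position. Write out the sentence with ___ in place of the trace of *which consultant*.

Leila tried to find out which consultant the secretary could lend the manuscript to ___ despite the objections.

Before movement: The secretary could lend the manuscript to which consultant despite the objections.
'which consultant' is the object of the preposition 'to' (recipient of 'lend'). The gap is right after 'to'.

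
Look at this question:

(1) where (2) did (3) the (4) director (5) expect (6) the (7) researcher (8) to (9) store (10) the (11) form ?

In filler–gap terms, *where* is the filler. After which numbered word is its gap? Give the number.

11

In situ: The director did expect the researcher to store the form where.
'where' functions as the locative complement of 'store'. It moves to the left edge, and the trace sits right after 'form':
Where did the director expect the researcher to store the form ___?
'form' is word 11.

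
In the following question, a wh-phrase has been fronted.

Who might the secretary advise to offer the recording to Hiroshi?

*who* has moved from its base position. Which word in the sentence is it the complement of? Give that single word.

advise

Underlying clause: The secretary might advise who to offer the recording to Hiroshi.
The filler 'who' is interpreted as the direct object of 'advise'. Wh-movement fronts it, leaving a gap right after 'advise':
Who might the secretary advise ___ to offer the recording to Hiroshi?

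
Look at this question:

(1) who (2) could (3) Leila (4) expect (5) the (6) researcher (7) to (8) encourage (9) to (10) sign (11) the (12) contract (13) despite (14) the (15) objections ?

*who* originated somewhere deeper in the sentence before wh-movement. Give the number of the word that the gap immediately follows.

8

Underlying clause: Leila could expect the researcher to encourage who to sign the contract despite the objections.
'who' is the direct object of 'encourage'. Fronting leaves a gap immediately after 'encourage':
Who could Leila expect the researcher to encourage ___ to sign the contract despite the objections?
'encourage' is word 8.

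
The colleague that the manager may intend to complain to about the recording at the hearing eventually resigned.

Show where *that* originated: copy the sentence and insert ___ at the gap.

The colleague that the manager may intend to complain to ___ about the recording at the hearing eventually resigned.

'that' functions as the object of the preposition 'to'. The gap is right after 'to'.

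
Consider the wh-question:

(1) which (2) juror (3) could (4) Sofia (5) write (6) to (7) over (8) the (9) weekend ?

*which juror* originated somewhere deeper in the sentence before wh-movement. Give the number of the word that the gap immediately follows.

6

In situ: Sofia could write to which juror over the weekend.
'which juror' is the object of the preposition 'to'. It moves to the left edge, and the trace sits right after 'to':
Which juror could Sofia write to ___ over the weekend?
'to' is word 6.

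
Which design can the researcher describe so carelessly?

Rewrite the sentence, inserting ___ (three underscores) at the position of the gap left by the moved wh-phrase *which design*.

In situ: The researcher can describe which design so carelessly.
'which design' is the direct object of 'describe'. The gap is right after 'describe'.

Which design can the researcher describe ___ so carelessly?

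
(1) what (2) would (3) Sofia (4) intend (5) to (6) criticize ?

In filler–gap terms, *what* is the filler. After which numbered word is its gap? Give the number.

In situ: Sofia would intend to criticize what.
The filler 'what' is interpreted as the direct object of 'criticize'. It moves to the left edge, and the trace sits right after 'criticize':
What would Sofia intend to criticize ___?
'criticize' is word 6.

6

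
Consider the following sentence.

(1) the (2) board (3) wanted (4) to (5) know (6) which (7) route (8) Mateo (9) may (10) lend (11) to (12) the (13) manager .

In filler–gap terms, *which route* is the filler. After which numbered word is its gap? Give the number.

Pre-movement form: Mateo may lend which route to the manager.
The filler 'which route' is interpreted as the direct object of 'lend'. Wh-movement fronts it, leaving a gap right after 'lend':
The board wanted to know which route Mateo may lend ___ to the manager.
'lend' is word 10.

10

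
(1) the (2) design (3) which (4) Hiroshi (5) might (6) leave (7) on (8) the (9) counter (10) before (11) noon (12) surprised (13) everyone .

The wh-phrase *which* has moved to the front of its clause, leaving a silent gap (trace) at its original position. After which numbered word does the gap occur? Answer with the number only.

6

'which' is the direct object of 'leave'. Wh-movement fronts it, leaving a gap right after 'leave':
The design which Hiroshi might leave ___ on the counter before noon surprised everyone.
'leave' is word 6.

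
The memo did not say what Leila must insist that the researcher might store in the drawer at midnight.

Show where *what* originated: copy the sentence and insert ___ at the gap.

Pre-movement form: Leila must insist that the researcher might store what in the drawer at midnight.
'what' functions as the direct object of 'store'. The gap is right after 'store'.

The memo did not say what Leila must insist that the researcher might store ___ in the drawer at midnight.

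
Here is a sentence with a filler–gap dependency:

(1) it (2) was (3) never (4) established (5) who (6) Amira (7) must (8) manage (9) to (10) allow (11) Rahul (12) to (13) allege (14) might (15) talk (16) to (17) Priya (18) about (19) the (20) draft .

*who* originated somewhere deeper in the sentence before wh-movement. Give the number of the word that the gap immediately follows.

13

Pre-movement form: Amira must manage to allow Rahul to allege who might talk to Priya about the draft.
The filler 'who' is interpreted as the subject of the clause embedded under 'allege'. It moves to the left edge, and the trace sits right after 'allege':
It was never established who Amira must manage to allow Rahul to allege ___ might talk to Priya about the draft.
'allege' is word 13.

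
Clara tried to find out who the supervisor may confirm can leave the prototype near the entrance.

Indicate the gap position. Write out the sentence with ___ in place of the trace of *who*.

Clara tried to find out who the supervisor may confirm ___ can leave the prototype near the entrance.

Underlying clause: The supervisor may confirm who can leave the prototype near the entrance.
'who' functions as the subject of the clause embedded under 'confirm'. The gap is right after 'confirm'.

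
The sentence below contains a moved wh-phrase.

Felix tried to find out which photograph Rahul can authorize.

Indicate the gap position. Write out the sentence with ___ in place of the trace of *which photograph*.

Felix tried to find out which photograph Rahul can authorize ___.

Underlying clause: Rahul can authorize which photograph.
The filler 'which photograph' is interpreted as the direct object of 'authorize'. The gap is right after 'authorize'.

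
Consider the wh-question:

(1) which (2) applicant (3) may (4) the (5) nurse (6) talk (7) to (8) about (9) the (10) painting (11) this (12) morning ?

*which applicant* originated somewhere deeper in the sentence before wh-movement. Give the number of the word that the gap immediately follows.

Underlying clause: The nurse may talk to which applicant about the painting this morning.
The filler 'which applicant' is interpreted as the object of the preposition 'to'. Wh-movement fronts it, leaving a gap right after 'to':
Which applicant may the nurse talk to ___ about the painting this morning?
'to' is word 7.

7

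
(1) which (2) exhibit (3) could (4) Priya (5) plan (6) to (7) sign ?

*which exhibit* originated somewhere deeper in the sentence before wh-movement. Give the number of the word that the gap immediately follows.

Before movement: Priya could plan to sign which exhibit.
'which exhibit' is the direct object of 'sign'. Wh-movement fronts it, leaving a gap right after 'sign':
Which exhibit could Priya plan to sign ___?
'sign' is word 7.

7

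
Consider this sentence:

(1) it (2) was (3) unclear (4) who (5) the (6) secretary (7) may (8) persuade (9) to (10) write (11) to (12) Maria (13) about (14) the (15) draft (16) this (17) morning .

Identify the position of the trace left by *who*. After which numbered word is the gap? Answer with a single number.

In situ: The secretary may persuade who to write to Maria about the draft this morning.
'who' functions as the direct object of 'persuade'. Fronting leaves a gap immediately after 'persuade':
It was unclear who the secretary may persuade ___ to write to Maria about the draft this morning.
'persuade' is word 8.

8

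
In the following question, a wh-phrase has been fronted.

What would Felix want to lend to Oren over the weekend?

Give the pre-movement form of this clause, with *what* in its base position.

The filler 'what' is interpreted as the direct object of 'lend'. Wh-movement fronts it, leaving a gap right after 'lend':
What would Felix want to lend ___ to Oren over the weekend?

Felix would want to lend what to Oren over the weekend.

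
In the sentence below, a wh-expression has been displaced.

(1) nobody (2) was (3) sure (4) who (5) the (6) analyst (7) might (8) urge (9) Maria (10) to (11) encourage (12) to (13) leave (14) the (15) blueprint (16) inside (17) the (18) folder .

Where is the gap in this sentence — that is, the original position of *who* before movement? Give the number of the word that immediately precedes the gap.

Before movement: The analyst might urge Maria to encourage who to leave the blueprint inside the folder.
The filler 'who' is interpreted as the direct object of 'encourage'. It moves to the left edge, and the trace sits right after 'encourage':
Nobody was sure who the analyst might urge Maria to encourage ___ to leave the blueprint inside the folder.
'encourage' is word 11.

11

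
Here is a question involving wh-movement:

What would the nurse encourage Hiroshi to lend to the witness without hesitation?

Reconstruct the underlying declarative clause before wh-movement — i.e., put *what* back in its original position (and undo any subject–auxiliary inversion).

The nurse would encourage Hiroshi to lend what to the witness without hesitation.

The filler 'what' is interpreted as the direct object of 'lend'. It moves to the left edge, and the trace sits right after 'lend':
What would the nurse encourage Hiroshi to lend ___ to the witness without hesitation?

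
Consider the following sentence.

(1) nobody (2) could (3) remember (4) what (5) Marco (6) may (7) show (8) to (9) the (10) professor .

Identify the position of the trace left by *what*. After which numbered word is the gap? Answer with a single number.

7

Pre-movement form: Marco may show what to the professor.
'what' is the direct object of 'show'. Fronting leaves a gap immediately after 'show':
Nobody could remember what Marco may show ___ to the professor.
'show' is word 7.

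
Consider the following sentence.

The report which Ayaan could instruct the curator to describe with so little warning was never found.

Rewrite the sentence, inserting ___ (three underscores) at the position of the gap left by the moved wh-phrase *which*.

'which' functions as the direct object of 'describe'. The gap is right after 'describe'.

The report which Ayaan could instruct the curator to describe ___ with so little warning was never found.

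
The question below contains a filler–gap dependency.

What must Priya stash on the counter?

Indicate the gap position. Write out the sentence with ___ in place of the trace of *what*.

Before movement: Priya must stash what on the counter.
The filler 'what' is interpreted as the direct object of 'stash'. The gap is right after 'stash'.

What must Priya stash ___ on the counter?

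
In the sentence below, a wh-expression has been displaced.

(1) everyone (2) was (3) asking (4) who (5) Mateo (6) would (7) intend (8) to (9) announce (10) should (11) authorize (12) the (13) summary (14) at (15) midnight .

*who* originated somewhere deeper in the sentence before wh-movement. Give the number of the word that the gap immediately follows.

Before movement: Mateo would intend to announce who should authorize the summary at midnight.
The filler 'who' is interpreted as the subject of the clause embedded under 'announce'. Fronting leaves a gap immediately after 'announce':
Everyone was asking who Mateo would intend to announce ___ should authorize the summary at midnight.
'announce' is word 9.

9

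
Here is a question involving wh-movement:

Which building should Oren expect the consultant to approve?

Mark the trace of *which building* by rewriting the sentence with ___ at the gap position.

Before movement: Oren should expect the consultant to approve which building.
The filler 'which building' is interpreted as the direct object of 'approve'. The gap is right after 'approve'.

Which building should Oren expect the consultant to approve ___?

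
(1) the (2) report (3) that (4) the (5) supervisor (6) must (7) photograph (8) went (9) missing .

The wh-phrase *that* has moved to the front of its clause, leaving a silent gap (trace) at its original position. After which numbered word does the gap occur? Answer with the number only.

'that' is the direct object of 'photograph'. It moves to the left edge, and the trace sits right after 'photograph':
The report that the supervisor must photograph ___ went missing.
'photograph' is word 7.

7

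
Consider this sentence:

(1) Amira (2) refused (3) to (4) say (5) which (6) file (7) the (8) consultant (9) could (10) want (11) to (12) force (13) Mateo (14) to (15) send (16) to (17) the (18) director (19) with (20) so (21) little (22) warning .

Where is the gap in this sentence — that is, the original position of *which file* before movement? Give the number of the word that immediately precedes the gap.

15

Underlying clause: The consultant could want to force Mateo to send which file to the director with so little warning.
The filler 'which file' is interpreted as the direct object of 'send'. Fronting leaves a gap immediately after 'send':
Amira refused to say which file the consultant could want to force Mateo to send ___ to the director with so little warning.
'send' is word 15.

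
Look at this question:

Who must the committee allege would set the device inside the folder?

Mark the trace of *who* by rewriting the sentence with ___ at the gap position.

Who must the committee allege ___ would set the device inside the folder?

In situ: The committee must allege who would set the device inside the folder.
'who' is the subject of the clause embedded under 'allege'. The gap is right after 'allege'.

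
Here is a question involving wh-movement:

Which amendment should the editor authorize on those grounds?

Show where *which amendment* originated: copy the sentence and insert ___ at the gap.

Before movement: The editor should authorize which amendment on those grounds.
'which amendment' functions as the direct object of 'authorize'. The gap is right after 'authorize'.

Which amendment should the editor authorize ___ on those grounds?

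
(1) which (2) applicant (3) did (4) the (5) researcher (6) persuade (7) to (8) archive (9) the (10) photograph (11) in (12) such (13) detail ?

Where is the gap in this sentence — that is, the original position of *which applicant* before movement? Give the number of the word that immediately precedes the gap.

Pre-movement form: The researcher did persuade which applicant to archive the photograph in such detail.
'which applicant' functions as the direct object of 'persuade'. Fronting leaves a gap immediately after 'persuade':
Which applicant did the researcher persuade ___ to archive the photograph in such detail?
'persuade' is word 6.

6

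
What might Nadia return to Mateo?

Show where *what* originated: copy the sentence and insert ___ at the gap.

What might Nadia return ___ to Mateo?

Underlying clause: Nadia might return what to Mateo.
'what' is the direct object of 'return'. The gap is right after 'return'.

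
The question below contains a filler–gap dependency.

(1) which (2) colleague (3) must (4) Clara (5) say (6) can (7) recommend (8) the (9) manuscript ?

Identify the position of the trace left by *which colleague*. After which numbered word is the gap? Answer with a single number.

5

Underlying clause: Clara must say which colleague can recommend the manuscript.
'which colleague' is the subject of the clause embedded under 'say'. It moves to the left edge, and the trace sits right after 'say':
Which colleague must Clara say ___ can recommend the manuscript?
'say' is word 5.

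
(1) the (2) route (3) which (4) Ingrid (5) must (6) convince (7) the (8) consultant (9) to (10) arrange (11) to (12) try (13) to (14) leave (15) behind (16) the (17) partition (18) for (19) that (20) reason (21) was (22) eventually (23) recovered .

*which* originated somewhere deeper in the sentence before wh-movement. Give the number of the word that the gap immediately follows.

14

'which' is the direct object of 'leave'. It moves to the left edge, and the trace sits right after 'leave':
The route which Ingrid must convince the consultant to arrange to try to leave ___ behind the partition for that reason was eventually recovered.
'leave' is word 14.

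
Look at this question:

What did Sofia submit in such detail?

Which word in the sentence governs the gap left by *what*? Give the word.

In situ: Sofia did submit what in such detail.
'what' functions as the direct object of 'submit'. It moves to the left edge, and the trace sits right after 'submit':
What did Sofia submit ___ in such detail?

submit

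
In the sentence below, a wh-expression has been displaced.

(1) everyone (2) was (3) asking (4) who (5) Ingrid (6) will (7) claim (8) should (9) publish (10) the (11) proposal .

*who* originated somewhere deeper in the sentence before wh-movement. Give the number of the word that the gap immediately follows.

Underlying clause: Ingrid will claim who should publish the proposal.
'who' is the subject of the clause embedded under 'claim'. It moves to the left edge, and the trace sits right after 'claim':
Everyone was asking who Ingrid will claim ___ should publish the proposal.
'claim' is word 7.

7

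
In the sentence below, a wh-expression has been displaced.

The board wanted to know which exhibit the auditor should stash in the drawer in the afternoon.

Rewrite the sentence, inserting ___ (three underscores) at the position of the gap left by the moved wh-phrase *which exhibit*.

The board wanted to know which exhibit the auditor should stash ___ in the drawer in the afternoon.

Pre-movement form: The auditor should stash which exhibit in the drawer in the afternoon.
'which exhibit' is the direct object of 'stash'. The gap is right after 'stash'.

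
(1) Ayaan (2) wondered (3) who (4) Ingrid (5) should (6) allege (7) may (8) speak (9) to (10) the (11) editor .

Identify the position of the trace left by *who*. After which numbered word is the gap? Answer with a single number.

6

Before movement: Ingrid should allege who may speak to the editor.
'who' is the subject of the clause embedded under 'allege'. Fronting leaves a gap immediately after 'allege':
Ayaan wondered who Ingrid should allege ___ may speak to the editor.
'allege' is word 6.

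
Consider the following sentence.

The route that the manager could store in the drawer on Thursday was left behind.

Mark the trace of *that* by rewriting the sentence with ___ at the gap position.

'that' is the direct object of 'store'. The gap is right after 'store'.

The route that the manager could store ___ in the drawer on Thursday was left behind.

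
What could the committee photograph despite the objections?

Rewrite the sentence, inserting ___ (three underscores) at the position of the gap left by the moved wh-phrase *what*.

What could the committee photograph ___ despite the objections?

Pre-movement form: The committee could photograph what despite the objections.
'what' functions as the direct object of 'photograph'. The gap is right after 'photograph'.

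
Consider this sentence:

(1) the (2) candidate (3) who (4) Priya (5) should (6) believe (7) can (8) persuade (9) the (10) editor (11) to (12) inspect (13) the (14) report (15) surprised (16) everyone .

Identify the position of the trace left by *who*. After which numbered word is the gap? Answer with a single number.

6

The filler 'who' is interpreted as the subject of the clause embedded under 'believe'. Wh-movement fronts it, leaving a gap right after 'believe':
The candidate who Priya should believe ___ can persuade the editor to inspect the report surprised everyone.
'believe' is word 6.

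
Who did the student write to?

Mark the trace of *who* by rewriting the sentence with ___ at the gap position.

Pre-movement form: The student did write to who.
The filler 'who' is interpreted as the object of the preposition 'to'. The gap is right after 'to'.

Who did the student write to ___?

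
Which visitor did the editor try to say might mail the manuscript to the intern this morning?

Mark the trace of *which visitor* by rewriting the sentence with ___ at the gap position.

In situ: The editor did try to say which visitor might mail the manuscript to the intern this morning.
The filler 'which visitor' is interpreted as the subject of the clause embedded under 'say'. The gap is right after 'say'.

Which visitor did the editor try to say ___ might mail the manuscript to the intern this morning?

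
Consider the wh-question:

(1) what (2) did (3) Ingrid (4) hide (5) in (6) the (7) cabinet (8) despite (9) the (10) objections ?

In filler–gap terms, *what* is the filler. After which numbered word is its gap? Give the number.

Underlying clause: Ingrid did hide what in the cabinet despite the objections.
'what' is the direct object of 'hide'. Wh-movement fronts it, leaving a gap right after 'hide':
What did Ingrid hide ___ in the cabinet despite the objections?
'hide' is word 4.

4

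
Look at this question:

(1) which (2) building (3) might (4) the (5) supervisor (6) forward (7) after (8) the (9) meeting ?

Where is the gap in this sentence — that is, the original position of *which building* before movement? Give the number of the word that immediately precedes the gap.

6

Pre-movement form: The supervisor might forward which building after the meeting.
'which building' is the direct object of 'forward'. Wh-movement fronts it, leaving a gap right after 'forward':
Which building might the supervisor forward ___ after the meeting?
'forward' is word 6.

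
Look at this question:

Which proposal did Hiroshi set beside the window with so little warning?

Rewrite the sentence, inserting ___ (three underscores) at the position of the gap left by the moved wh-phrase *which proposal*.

Which proposal did Hiroshi set ___ beside the window with so little warning?

In situ: Hiroshi did set which proposal beside the window with so little warning.
'which proposal' is the direct object of 'set'. The gap is right after 'set'.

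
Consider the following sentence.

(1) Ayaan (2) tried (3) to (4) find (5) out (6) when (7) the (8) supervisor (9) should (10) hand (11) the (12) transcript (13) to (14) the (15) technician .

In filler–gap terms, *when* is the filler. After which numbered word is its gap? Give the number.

15

Underlying clause: The supervisor should hand the transcript to the technician when.
'when' is the temporal adjunct. Fronting leaves a gap immediately after 'technician':
Ayaan tried to find out when the supervisor should hand the transcript to the technician ___.
'technician' is word 15.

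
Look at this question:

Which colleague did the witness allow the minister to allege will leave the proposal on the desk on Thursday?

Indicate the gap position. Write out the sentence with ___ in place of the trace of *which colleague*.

Which colleague did the witness allow the minister to allege ___ will leave the proposal on the desk on Thursday?

Before movement: The witness did allow the minister to allege which colleague will leave the proposal on the desk on Thursday.
'which colleague' is the subject of the clause embedded under 'allege'. The gap is right after 'allege'.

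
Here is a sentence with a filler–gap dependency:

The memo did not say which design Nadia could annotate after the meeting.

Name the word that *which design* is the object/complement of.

annotate

Pre-movement form: Nadia could annotate which design after the meeting.
The filler 'which design' is interpreted as the direct object of 'annotate'. It moves to the left edge, and the trace sits right after 'annotate':
The memo did not say which design Nadia could annotate ___ after the meeting.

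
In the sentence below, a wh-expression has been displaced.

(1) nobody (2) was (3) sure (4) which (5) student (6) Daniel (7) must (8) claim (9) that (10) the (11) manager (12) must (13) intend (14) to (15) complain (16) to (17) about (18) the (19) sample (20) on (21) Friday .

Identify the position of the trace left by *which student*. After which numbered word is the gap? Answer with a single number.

16

Pre-movement form: Daniel must claim that the manager must intend to complain to which student about the sample on Friday.
'which student' is the object of the preposition 'to'. It moves to the left edge, and the trace sits right after 'to':
Nobody was sure which student Daniel must claim that the manager must intend to complain to ___ about the sample on Friday.
'to' is word 16.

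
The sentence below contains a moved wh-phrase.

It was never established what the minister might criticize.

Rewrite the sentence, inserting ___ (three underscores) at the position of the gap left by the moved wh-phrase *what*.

Pre-movement form: The minister might criticize what.
'what' is the direct object of 'criticize'. The gap is right after 'criticize'.

It was never established what the minister might criticize ___.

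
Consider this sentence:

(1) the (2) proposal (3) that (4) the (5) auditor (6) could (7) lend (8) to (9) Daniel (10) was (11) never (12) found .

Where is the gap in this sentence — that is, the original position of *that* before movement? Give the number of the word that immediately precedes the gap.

The filler 'that' is interpreted as the direct object of 'lend'. Fronting leaves a gap immediately after 'lend':
The proposal that the auditor could lend ___ to Daniel was never found.
'lend' is word 7.

7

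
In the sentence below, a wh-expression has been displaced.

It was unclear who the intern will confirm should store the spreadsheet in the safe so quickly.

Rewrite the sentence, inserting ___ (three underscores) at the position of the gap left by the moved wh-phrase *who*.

Before movement: The intern will confirm who should store the spreadsheet in the safe so quickly.
'who' is the subject of the clause embedded under 'confirm'. The gap is right after 'confirm'.

It was unclear who the intern will confirm ___ should store the spreadsheet in the safe so quickly.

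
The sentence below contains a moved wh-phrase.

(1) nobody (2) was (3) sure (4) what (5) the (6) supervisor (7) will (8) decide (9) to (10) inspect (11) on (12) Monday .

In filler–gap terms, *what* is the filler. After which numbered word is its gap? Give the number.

10

Underlying clause: The supervisor will decide to inspect what on Monday.
'what' functions as the direct object of 'inspect'. Wh-movement fronts it, leaving a gap right after 'inspect':
Nobody was sure what the supervisor will decide to inspect ___ on Monday.
'inspect' is word 10.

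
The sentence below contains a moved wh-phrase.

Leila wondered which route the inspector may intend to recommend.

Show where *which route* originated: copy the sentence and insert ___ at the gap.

In situ: The inspector may intend to recommend which route.
'which route' is the direct object of 'recommend'. The gap is right after 'recommend'.

Leila wondered which route the inspector may intend to recommend ___.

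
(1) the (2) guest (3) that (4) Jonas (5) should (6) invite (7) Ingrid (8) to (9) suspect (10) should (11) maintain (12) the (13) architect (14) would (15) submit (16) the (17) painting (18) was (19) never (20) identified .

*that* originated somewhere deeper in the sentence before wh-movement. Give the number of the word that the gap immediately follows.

The filler 'that' is interpreted as the subject of the clause embedded under 'suspect'. It moves to the left edge, and the trace sits right after 'suspect':
The guest that Jonas should invite Ingrid to suspect ___ should maintain the architect would submit the painting was never identified.
'suspect' is word 9.

9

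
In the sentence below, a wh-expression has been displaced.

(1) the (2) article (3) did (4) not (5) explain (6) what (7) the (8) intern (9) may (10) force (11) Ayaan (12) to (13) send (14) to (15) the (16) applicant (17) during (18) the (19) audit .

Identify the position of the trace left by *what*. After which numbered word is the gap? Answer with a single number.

13

Pre-movement form: The intern may force Ayaan to send what to the applicant during the audit.
'what' functions as the direct object of 'send'. Fronting leaves a gap immediately after 'send':
The article did not explain what the intern may force Ayaan to send ___ to the applicant during the audit.
'send' is word 13.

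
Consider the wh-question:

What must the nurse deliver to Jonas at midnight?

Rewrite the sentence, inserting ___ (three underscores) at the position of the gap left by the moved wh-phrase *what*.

What must the nurse deliver ___ to Jonas at midnight?

Before movement: The nurse must deliver what to Jonas at midnight.
'what' is the direct object of 'deliver'. The gap is right after 'deliver'.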